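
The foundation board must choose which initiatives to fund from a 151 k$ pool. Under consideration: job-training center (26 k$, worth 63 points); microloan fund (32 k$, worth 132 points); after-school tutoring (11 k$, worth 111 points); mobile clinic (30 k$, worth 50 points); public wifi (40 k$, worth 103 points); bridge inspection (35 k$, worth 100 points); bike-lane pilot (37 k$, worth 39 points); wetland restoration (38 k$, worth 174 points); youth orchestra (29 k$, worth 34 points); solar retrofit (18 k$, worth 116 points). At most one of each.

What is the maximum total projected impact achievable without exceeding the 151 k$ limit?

Ranking by ratio (projected impact/k$): after-school tutoring 10.09, solar retrofit 6.44, wetland restoration 4.58, microloan fund 4.12.
A density-first pass picks microloan fund + after-school tutoring + bridge inspection + wetland restoration + solar retrofit — 633 at 134 k$.
Dropping bridge inspection frees 35 k$; slotting in public wifi (40 k$) lifts the total to 636 at 139 k$.
Runner-up microloan fund + after-school tutoring + bridge inspection + wetland restoration + solar retrofit tops out at 633.

636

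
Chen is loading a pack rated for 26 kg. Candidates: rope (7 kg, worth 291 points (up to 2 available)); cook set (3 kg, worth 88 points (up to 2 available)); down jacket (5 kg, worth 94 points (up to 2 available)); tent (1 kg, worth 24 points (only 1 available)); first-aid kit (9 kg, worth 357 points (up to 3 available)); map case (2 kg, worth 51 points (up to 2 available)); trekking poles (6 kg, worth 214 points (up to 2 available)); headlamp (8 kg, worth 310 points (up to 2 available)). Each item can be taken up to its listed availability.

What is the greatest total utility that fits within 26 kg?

By utility per kg: rope 41.57, first-aid kit 39.67, headlamp 38.75 lead.
A density-first pass picks 2×rope + cook set + first-aid kit — 1027 at 26 kg.
Dropping rope and cook set frees 10 kg; slotting in tent + first-aid kit (10 kg) lifts the total to 1029 at 26 kg.

1029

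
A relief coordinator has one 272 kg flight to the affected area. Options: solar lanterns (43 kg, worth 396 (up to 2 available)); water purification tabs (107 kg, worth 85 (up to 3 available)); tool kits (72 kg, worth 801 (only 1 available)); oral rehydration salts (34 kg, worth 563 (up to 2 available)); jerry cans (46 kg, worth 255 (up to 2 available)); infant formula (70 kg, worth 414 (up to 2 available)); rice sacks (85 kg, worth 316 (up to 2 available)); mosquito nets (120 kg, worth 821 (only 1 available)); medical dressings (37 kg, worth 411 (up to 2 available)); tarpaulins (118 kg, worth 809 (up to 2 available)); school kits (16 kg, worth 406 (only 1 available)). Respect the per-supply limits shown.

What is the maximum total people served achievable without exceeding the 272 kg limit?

Greedy by ratio would take tool kits + 2×oral rehydration salts + 2×medical dressings + school kits: 230 kg used, total 3155.
The 72 kg tied up in tool kits is better spent on solar lanterns + infant formula — total rises to 3164 (271 kg).
No other feasible combination exceeds 3164.

3164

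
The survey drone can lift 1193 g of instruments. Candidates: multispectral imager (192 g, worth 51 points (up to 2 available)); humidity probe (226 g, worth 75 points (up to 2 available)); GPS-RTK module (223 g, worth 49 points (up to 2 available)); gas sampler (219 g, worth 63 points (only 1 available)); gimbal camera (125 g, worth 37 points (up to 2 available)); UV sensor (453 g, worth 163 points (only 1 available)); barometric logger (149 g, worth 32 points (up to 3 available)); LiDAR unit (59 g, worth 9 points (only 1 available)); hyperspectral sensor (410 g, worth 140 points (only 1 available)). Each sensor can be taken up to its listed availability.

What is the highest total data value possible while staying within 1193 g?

391

By data value per g: UV sensor 0.36, hyperspectral sensor 0.34, humidity probe 0.33 lead.
Filling by ratio: humidity probe + UV sensor + LiDAR unit + hyperspectral sensor for 387, with 45 g left unused.
Replace humidity probe and LiDAR unit with multispectral imager + gimbal camera: the trade gains 4 net, giving 391 at 1180 g.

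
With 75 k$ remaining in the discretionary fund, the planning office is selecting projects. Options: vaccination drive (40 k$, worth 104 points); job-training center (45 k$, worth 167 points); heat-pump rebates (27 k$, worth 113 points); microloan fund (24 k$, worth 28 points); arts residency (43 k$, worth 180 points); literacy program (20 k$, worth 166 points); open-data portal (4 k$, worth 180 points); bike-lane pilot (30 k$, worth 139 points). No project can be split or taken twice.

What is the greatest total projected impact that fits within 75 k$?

Ranking by ratio (projected impact/k$): open-data portal 45.00, literacy program 8.30, bike-lane pilot 4.63, arts residency 4.19.
Taking the top-ratio projects first gives literacy program + open-data portal + bike-lane pilot for 485 (54 k$).
Replace bike-lane pilot with arts residency: the trade gains 41 net, giving 526 at 67 k$.
An exhaustive check of the 256 subsets confirms 526.

526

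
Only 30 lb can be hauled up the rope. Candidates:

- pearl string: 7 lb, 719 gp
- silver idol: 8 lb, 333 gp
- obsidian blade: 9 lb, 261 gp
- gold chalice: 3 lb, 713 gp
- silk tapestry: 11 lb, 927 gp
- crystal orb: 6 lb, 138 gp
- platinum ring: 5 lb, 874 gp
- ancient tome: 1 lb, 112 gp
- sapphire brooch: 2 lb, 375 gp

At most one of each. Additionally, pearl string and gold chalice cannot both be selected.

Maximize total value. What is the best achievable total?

Best packing: silver idol + gold chalice + silk tapestry + platinum ring + ancient tome + sapphire brooch — 30 lb, 3334 total.

3334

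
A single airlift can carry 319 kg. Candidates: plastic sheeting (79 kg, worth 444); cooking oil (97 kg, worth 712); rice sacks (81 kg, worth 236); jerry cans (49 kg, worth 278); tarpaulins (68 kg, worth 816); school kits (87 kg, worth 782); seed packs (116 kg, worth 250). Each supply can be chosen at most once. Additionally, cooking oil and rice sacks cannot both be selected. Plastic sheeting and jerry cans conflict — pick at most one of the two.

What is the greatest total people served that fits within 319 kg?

By people served per kg: tarpaulins 12.00, school kits 8.99, cooking oil 7.34, jerry cans 5.67 lead.
Taking cooking oil + jerry cans + tarpaulins + school kits: 301 kg used, 2588 in people served.
Every other selection either busts 319 kg or breaks a pairing rule or fails to beat 2588.

2588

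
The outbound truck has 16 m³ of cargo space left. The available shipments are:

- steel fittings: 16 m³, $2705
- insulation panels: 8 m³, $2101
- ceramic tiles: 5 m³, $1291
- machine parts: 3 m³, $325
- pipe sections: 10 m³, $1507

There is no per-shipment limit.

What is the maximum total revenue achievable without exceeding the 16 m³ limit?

Best packing: 2×insulation panels — 16 m³, 4202 total.
Every other selection either busts 16 m³ or fails to beat 4202.

4202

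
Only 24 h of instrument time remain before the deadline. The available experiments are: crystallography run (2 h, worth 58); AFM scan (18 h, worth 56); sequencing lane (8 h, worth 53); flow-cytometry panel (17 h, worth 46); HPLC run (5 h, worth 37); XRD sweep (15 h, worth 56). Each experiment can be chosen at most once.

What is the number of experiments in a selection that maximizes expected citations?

Optimal total is 151.
crystallography run + HPLC run + XRD sweep hits 151 at 22 h.
Any selection reaching 151 contains exactly 3 experiments.

3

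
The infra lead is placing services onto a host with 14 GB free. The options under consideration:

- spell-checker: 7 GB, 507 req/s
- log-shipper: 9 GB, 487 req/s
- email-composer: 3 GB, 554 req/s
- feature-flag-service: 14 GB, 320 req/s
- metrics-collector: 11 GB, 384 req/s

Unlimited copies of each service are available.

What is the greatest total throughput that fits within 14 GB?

4×email-composer uses 12 of the 14 GB and totals 2216.
No other feasible combination exceeds 2216.

2216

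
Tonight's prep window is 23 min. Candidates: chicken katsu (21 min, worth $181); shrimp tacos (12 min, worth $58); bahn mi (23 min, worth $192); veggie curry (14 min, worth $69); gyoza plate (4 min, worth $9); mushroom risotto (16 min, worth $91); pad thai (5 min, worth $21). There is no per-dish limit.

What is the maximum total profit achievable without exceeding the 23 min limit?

192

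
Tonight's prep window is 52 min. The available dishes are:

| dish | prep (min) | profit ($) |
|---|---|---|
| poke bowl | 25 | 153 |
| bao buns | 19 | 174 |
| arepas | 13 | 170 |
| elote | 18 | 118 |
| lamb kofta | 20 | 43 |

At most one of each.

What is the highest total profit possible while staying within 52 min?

By profit per min: arepas 13.08, bao buns 9.16, elote 6.56 lead.
The ratio ordering already packs tightly: bao buns + arepas + elote, 50 min, 462.

462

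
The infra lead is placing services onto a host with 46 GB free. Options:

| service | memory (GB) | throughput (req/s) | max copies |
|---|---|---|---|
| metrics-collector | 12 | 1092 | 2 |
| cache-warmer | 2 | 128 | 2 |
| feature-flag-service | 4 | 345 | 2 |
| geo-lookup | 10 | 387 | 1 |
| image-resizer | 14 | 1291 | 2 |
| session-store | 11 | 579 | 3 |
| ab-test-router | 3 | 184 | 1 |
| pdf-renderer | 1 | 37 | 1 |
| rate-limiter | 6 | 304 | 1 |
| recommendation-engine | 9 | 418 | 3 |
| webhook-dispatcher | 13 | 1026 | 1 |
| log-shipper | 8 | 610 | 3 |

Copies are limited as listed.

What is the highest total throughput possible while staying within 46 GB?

By throughput per GB: image-resizer 92.21, metrics-collector 91.00, feature-flag-service 86.25, webhook-dispatcher 78.92 lead.
Taking the top-ratio services first gives metrics-collector + cache-warmer + feature-flag-service + 2×image-resizer for 4147 (46 GB).
The 16 GB tied up in cache-warmer and image-resizer is better spent on metrics-collector + feature-flag-service — total rises to 4165 (46 GB).
Nothing else within 46 GB beats 4165.

4165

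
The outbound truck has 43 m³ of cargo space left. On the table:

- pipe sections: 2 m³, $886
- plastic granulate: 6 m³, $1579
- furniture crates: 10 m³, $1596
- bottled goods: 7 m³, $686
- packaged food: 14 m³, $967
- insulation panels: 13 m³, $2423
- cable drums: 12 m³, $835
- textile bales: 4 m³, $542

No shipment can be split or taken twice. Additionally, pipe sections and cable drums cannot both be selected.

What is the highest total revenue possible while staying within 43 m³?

7712

Ranking by ratio (revenue/m³): pipe sections 443.00, plastic granulate 263.17, insulation panels 186.38.
Pipe sections + plastic granulate + furniture crates + bottled goods + insulation panels + textile bales uses 42 of the 43 m³ and totals 7712.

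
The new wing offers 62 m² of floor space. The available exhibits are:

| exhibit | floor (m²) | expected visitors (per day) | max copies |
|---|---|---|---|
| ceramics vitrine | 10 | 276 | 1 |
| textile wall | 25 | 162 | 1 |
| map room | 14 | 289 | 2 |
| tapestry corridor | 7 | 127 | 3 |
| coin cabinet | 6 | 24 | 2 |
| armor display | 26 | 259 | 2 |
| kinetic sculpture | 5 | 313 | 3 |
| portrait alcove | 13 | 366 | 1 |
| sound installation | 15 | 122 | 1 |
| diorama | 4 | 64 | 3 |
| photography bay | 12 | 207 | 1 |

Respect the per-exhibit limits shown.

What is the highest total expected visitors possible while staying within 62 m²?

1998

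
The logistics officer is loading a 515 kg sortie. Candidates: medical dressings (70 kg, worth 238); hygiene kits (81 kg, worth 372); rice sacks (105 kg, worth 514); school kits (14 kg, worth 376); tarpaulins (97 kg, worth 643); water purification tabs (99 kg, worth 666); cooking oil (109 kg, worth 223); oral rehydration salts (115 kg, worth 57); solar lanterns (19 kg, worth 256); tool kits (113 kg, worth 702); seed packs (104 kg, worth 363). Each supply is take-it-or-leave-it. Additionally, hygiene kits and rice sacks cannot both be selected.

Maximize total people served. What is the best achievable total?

3253

Density check — school kits 26.86, solar lanterns 13.47, water purification tabs 6.73, tarpaulins 6.63 are the best per kg.
A density-first pass picks rice sacks + school kits + tarpaulins + water purification tabs + solar lanterns + tool kits — 3157 at 447 kg.
The 105 kg tied up in rice sacks is better spent on medical dressings + hygiene kits — total rises to 3253 (493 kg).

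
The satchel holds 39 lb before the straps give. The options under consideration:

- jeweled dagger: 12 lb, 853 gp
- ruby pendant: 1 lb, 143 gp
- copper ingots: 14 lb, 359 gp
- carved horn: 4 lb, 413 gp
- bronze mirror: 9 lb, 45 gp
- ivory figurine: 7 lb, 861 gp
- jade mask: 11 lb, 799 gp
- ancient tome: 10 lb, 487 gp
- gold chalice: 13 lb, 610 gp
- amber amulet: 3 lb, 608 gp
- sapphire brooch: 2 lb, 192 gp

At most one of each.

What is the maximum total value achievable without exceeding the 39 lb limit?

By value per lb: amber amulet 202.67, ruby pendant 143.00, ivory figurine 123.00 lead.
Taking the top-ratio items first gives ruby pendant + carved horn + ivory figurine + jade mask + ancient tome + amber amulet + sapphire brooch for 3503 (38 lb).
Dropping ruby pendant and ancient tome frees 11 lb; slotting in jeweled dagger (12 lb) lifts the total to 3726 at 39 lb.
Next best is jeweled dagger + ruby pendant + carved horn + ivory figurine + jade mask + amber amulet at 3677 (38 lb) — short by 49.

3726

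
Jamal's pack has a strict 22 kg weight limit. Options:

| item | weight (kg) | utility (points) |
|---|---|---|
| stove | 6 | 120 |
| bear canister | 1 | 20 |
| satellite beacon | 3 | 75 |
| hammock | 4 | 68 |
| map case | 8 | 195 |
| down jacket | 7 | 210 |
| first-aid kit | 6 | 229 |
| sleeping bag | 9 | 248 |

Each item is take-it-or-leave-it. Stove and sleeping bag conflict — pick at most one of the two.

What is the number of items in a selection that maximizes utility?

The maximum utility within 22 kg is 687.
down jacket + first-aid kit + sleeping bag hits 687 at 22 kg.
All optima have 3 items.

3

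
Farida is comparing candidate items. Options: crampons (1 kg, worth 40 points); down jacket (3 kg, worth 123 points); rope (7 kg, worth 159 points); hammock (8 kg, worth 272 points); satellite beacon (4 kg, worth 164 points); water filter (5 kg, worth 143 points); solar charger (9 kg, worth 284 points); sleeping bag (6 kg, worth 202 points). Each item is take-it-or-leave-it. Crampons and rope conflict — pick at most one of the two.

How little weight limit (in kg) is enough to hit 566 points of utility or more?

Look for the lowest-weight combination reaching 566.
crampons + down jacket + hammock + satellite beacon reaches 599 using 16 kg.
Below 16 kg the best achievable stays under 566.

16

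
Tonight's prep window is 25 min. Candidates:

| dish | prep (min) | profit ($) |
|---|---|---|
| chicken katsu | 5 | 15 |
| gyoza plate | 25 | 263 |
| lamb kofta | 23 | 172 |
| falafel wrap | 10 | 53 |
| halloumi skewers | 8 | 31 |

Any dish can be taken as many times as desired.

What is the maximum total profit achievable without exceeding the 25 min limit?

263

Ranking by ratio (profit/min): gyoza plate 10.52, lamb kofta 7.48, falafel wrap 5.30, halloumi skewers 3.88.
Taking gyoza plate: 25 min used, 263 in profit.
Every other selection either busts 25 min or fails to beat 263.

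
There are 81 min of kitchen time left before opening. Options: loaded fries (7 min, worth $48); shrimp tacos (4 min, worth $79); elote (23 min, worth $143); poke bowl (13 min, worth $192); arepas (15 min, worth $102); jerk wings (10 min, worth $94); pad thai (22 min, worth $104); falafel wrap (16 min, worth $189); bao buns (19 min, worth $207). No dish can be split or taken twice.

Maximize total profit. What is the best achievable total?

863

Density check — shrimp tacos 19.75, poke bowl 14.77, falafel wrap 11.81 are the best per min.
A density-first pass picks loaded fries + shrimp tacos + poke bowl + jerk wings + falafel wrap + bao buns — 809 at 69 min.
Replace loaded fries with arepas: the trade gains 54 net, giving 863 at 77 min.
Runner-up loaded fries + poke bowl + arepas + jerk wings + falafel wrap + bao buns tops out at 832.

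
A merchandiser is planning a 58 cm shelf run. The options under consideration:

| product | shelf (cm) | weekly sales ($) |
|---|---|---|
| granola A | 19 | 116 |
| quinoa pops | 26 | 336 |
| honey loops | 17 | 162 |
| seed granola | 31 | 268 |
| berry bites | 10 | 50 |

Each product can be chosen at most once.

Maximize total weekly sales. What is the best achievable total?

604

Greedy by ratio would take quinoa pops + honey loops + berry bites: 53 cm used, total 548.
Replace honey loops and berry bites with seed granola: the trade gains 56 net, giving 604 at 57 cm.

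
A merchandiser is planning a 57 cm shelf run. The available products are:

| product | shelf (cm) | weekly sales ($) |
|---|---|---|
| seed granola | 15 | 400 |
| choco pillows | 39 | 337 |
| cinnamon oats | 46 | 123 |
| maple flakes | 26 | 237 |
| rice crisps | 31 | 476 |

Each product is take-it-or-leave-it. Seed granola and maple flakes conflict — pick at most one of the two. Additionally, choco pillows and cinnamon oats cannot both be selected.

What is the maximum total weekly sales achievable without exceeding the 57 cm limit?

By weekly sales per cm: seed granola 26.67, rice crisps 15.35, maple flakes 9.12 lead.
Taking seed granola + rice crisps: 46 cm used, 876 in weekly sales.
Every other selection either busts 57 cm or breaks a pairing rule or fails to beat 876.

876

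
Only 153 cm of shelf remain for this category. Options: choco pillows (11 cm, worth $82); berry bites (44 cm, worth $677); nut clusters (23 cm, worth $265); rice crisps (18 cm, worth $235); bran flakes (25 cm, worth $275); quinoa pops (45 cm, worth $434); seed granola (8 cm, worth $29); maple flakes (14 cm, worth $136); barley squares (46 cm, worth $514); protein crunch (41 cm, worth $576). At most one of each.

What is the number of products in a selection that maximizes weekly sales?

5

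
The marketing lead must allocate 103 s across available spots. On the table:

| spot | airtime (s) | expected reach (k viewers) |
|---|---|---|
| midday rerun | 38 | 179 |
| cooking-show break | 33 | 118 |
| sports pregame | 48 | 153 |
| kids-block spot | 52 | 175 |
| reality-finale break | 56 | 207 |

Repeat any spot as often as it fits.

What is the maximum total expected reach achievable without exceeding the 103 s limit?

Taking the top-ratio spots first gives 2×midday rerun for 358 (76 s).
The 38 s tied up in midday rerun is better spent on reality-finale break — total rises to 386 (94 s).
Nothing else within 103 s beats 386.

386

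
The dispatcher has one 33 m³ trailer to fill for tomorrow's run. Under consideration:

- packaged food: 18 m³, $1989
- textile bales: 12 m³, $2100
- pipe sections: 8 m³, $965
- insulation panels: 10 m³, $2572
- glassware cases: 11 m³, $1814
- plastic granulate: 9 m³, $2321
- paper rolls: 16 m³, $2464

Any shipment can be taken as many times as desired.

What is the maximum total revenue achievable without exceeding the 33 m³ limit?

7716

Greedy by ratio would take 3×plastic granulate: 27 m³ used, total 6963.
The 27 m³ tied up in 3×plastic granulate is better spent on 3×insulation panels — total rises to 7716 (30 m³).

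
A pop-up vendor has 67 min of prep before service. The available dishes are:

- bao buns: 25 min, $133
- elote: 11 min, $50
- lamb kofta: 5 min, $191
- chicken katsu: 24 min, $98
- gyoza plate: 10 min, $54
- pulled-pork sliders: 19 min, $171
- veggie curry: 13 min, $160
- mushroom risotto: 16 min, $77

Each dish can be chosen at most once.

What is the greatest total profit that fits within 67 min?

655

Ranking by ratio (profit/min): lamb kofta 38.20, veggie curry 12.31, pulled-pork sliders 9.00, gyoza plate 5.40.
A density-first pass picks lamb kofta + gyoza plate + pulled-pork sliders + veggie curry + mushroom risotto — 653 at 63 min.
Dropping gyoza plate and mushroom risotto frees 26 min; slotting in bao buns (25 min) lifts the total to 655 at 62 min.
The spare 5 min is too small for any remaining dish, and no exchange beats 655.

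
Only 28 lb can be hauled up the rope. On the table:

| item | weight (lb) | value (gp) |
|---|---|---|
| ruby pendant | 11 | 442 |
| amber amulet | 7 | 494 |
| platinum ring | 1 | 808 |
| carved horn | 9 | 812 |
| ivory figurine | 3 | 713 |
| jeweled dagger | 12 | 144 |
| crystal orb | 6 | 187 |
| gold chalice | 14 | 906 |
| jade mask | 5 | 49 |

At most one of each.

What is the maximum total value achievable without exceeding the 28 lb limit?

Density check — platinum ring 808.00, ivory figurine 237.67, carved horn 90.22, amber amulet 70.57 are the best per lb.
A density-first pass picks amber amulet + platinum ring + carved horn + ivory figurine + crystal orb — 3014 at 26 lb.
The 13 lb tied up in amber amulet and crystal orb is better spent on gold chalice — total rises to 3239 (27 lb).

3239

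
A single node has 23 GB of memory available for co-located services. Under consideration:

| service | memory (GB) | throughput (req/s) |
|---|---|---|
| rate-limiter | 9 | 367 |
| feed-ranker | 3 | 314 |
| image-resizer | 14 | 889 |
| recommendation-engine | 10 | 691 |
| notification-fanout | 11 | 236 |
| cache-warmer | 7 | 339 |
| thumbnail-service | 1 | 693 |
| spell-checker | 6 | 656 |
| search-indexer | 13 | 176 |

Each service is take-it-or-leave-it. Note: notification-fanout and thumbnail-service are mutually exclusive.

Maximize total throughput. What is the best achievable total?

2354

Taking feed-ranker + recommendation-engine + thumbnail-service + spell-checker: 20 GB used, 2354 in throughput.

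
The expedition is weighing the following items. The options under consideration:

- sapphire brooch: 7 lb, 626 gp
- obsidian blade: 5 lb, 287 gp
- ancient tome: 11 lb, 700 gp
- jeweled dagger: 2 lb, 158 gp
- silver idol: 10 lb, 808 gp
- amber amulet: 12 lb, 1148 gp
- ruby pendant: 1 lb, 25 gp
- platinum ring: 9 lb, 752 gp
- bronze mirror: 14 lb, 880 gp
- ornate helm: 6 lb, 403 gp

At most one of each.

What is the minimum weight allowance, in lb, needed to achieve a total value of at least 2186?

Need the lightest bundle worth ≥ 2186.
sapphire brooch + obsidian blade + jeweled dagger + amber amulet: 2219 value at 26 lb.
Any bundle with less than 26 lb falls short of 2186.

26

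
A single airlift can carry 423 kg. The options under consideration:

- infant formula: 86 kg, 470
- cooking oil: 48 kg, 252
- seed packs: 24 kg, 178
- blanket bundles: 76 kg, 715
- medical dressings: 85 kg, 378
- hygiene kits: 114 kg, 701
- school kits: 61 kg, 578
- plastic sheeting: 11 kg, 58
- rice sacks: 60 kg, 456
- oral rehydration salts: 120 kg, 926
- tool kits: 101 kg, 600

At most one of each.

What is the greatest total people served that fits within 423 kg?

3275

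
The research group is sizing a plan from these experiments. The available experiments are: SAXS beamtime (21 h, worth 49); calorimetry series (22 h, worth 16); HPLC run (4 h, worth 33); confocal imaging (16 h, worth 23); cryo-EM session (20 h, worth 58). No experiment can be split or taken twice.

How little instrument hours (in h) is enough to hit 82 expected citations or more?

24

Minimise h subject to total expected citations ≥ 82.
HPLC run + cryo-EM session: 91 expected citations at 24 h.
Any bundle with less than 24 h falls short of 82.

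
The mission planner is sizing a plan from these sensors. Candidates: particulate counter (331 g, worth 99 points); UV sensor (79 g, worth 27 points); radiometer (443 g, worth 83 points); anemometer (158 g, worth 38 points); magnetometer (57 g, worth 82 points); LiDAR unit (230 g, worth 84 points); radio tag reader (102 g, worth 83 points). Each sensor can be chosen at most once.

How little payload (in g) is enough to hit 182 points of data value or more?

238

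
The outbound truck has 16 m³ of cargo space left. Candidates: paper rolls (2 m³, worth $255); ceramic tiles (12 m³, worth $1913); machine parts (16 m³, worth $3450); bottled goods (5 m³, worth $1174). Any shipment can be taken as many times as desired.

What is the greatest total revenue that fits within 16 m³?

3522

Density check — bottled goods 234.80, machine parts 215.62, ceramic tiles 159.42, paper rolls 127.50 are the best per m³.
3×bottled goods uses 15 of the 16 m³ and totals 3522.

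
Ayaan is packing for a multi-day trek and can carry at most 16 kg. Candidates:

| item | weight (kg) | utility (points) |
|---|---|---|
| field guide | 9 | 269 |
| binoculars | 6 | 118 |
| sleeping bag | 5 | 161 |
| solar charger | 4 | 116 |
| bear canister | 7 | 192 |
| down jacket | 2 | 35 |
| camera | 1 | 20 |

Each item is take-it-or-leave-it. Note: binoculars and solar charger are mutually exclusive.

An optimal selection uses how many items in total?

Best achievable utility is 469.
One optimal bundle: sleeping bag + solar charger + bear canister (16 kg).
Any selection reaching 469 contains exactly 3 items.

3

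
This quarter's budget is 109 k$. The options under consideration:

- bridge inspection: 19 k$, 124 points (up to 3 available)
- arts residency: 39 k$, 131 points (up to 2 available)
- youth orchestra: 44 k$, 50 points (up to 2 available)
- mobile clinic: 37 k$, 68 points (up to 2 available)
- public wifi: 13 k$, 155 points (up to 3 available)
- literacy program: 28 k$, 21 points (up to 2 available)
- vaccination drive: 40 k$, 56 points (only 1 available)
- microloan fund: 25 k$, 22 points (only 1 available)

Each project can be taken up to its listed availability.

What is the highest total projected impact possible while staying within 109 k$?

Ranking by ratio (projected impact/k$): public wifi 11.92, bridge inspection 6.53, arts residency 3.36.
3×bridge inspection + 3×public wifi uses 96 of the 109 k$ and totals 837.
Nothing else within 109 k$ beats 837.

837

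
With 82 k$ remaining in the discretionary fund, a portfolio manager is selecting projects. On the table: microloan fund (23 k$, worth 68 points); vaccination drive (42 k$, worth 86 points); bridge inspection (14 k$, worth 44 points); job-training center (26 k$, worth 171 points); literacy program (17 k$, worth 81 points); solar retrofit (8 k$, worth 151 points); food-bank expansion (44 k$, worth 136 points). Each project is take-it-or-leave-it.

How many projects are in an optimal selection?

The maximum projected impact within 82 k$ is 471.
For example microloan fund + job-training center + literacy program + solar retrofit achieves it, using 74 k$.
All optima have 4 projects.

4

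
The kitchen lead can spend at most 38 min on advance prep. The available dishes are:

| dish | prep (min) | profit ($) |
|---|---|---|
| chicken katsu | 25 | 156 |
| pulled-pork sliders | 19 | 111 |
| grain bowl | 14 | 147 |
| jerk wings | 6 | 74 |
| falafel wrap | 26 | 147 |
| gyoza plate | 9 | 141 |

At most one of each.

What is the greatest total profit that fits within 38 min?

362

Grain bowl + jerk wings + gyoza plate uses 29 of the 38 min and totals 362.
The closest alternative, pulled-pork sliders + jerk wings + gyoza plate, reaches only 326.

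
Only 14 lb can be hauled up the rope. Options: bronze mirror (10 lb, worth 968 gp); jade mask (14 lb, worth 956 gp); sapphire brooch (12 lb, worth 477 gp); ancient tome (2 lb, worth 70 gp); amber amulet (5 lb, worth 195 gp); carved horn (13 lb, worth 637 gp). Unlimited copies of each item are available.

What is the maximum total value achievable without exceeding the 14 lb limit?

1108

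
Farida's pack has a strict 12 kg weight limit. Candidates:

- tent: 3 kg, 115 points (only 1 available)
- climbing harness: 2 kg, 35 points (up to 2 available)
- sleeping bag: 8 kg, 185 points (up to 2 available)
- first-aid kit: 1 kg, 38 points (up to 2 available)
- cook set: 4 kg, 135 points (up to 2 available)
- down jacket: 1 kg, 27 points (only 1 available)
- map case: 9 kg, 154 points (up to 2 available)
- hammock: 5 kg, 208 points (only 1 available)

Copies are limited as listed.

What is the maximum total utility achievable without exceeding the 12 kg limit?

By utility per kg: hammock 41.60, tent 38.33, first-aid kit 38.00, cook set 33.75 lead.
Greedy by ratio would take tent + 2×first-aid kit + down jacket + hammock: 11 kg used, total 426.
Replace 2×first-aid kit and down jacket with cook set: the trade gains 32 net, giving 458 at 12 kg.
No other feasible combination exceeds 458.

458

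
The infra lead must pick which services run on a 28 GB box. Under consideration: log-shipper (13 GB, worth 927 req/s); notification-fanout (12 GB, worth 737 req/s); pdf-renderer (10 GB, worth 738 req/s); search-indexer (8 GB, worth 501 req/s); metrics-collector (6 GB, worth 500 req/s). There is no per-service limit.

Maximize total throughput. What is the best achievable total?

2238

Greedy by ratio would take 4×metrics-collector: 24 GB used, total 2000.
Dropping metrics-collector frees 6 GB; slotting in pdf-renderer (10 GB) lifts the total to 2238 at 28 GB.
Nothing else within 28 GB beats 2238.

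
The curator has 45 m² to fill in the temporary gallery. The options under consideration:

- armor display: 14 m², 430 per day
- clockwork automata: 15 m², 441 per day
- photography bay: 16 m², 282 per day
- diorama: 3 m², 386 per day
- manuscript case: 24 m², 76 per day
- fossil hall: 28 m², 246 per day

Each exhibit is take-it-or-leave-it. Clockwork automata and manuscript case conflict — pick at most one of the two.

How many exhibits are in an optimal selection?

3

The maximum expected visitors within 45 m² is 1257.
For example armor display + clockwork automata + diorama achieves it, using 32 m².
All optima have 3 exhibits.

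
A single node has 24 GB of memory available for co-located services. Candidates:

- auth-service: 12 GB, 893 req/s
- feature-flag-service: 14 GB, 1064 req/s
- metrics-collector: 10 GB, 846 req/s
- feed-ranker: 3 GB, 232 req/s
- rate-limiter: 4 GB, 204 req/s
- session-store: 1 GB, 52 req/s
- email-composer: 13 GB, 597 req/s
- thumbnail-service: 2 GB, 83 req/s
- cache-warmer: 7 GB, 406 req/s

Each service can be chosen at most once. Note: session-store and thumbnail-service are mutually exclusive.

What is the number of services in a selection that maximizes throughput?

2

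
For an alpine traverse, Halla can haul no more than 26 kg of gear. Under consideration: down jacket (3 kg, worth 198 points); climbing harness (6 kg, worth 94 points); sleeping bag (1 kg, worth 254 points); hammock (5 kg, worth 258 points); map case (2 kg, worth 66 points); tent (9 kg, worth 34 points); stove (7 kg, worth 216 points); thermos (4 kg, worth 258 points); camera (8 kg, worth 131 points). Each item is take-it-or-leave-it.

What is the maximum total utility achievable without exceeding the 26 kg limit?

1278

Ranking by ratio (utility/kg): sleeping bag 254.00, down jacket 66.00, thermos 64.50, hammock 51.60.
Filling by ratio: down jacket + sleeping bag + hammock + map case + stove + thermos for 1250, with 4 kg left unused.
Replace map case with climbing harness: the trade gains 28 net, giving 1278 at 26 kg.
Next best is down jacket + sleeping bag + hammock + map case + stove + thermos at 1250 (22 kg) — short by 28.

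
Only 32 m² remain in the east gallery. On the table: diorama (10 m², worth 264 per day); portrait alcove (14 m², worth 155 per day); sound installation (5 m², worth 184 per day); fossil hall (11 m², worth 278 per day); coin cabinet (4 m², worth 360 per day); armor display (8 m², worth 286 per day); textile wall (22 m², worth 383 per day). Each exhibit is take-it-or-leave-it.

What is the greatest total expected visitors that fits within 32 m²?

1108

Density check — coin cabinet 90.00, sound installation 36.80, armor display 35.75 are the best per m².
A density-first pass picks diorama + sound installation + coin cabinet + armor display — 1094 at 27 m².
Dropping diorama frees 10 m²; slotting in fossil hall (11 m²) lifts the total to 1108 at 28 m².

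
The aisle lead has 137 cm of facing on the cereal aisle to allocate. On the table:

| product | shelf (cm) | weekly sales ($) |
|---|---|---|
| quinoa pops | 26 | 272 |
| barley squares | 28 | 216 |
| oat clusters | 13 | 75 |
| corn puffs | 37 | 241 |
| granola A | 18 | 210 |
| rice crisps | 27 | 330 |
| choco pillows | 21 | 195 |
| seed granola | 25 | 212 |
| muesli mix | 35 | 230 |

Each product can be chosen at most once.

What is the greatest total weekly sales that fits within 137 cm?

Density check — rice crisps 12.22, granola A 11.67, quinoa pops 10.46, choco pillows 9.29 are the best per cm.
Filling by ratio: quinoa pops + oat clusters + granola A + rice crisps + choco pillows + seed granola for 1294, with 7 cm left unused.
Replace choco pillows with barley squares: the trade gains 21 net, giving 1315 at 137 cm.
Runner-up quinoa pops + barley squares + oat clusters + granola A + rice crisps + choco pillows tops out at 1298.

1315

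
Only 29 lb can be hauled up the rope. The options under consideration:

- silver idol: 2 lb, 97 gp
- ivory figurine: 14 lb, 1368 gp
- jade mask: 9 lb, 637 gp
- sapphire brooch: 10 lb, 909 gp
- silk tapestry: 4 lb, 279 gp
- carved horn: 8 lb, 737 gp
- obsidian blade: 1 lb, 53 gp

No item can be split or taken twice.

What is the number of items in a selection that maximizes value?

4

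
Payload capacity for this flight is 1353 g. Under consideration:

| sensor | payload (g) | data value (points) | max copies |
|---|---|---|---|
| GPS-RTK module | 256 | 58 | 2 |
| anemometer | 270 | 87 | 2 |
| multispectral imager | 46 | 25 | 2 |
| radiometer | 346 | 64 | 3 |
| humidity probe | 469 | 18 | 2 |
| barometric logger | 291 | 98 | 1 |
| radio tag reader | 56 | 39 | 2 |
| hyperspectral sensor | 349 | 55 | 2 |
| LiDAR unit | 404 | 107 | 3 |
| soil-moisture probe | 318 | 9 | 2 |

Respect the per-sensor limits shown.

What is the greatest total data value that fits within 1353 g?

Best packing: GPS-RTK module + 2×anemometer + 2×multispectral imager + barometric logger + 2×radio tag reader — 1291 g, 458 total.

458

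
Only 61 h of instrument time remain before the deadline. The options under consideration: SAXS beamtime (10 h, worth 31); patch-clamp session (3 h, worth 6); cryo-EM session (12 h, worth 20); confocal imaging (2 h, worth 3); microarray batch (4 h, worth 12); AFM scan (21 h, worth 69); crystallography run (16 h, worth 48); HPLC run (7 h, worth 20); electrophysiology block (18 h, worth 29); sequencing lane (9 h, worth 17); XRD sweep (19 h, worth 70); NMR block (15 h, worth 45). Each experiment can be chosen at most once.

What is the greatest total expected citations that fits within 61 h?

By expected citations per h: XRD sweep 3.68, AFM scan 3.29, SAXS beamtime 3.10 lead.
Best packing: SAXS beamtime + microarray batch + AFM scan + HPLC run + XRD sweep — 61 h, 202 total.
Nothing else within 61 h beats 202.

202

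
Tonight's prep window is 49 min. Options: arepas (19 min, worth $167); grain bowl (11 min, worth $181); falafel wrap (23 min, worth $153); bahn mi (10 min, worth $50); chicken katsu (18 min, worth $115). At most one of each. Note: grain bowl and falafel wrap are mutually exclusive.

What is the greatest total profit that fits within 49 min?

463

Taking arepas + grain bowl + chicken katsu: 48 min used, 463 in profit.
Every other selection either busts 49 min or breaks a pairing rule or fails to beat 463.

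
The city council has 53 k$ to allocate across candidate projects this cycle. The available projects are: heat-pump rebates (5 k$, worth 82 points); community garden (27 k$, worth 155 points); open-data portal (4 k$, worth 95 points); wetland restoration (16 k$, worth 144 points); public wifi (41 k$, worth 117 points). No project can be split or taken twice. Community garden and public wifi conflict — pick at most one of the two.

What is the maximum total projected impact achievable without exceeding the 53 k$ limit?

476

Density check — open-data portal 23.75, heat-pump rebates 16.40, wetland restoration 9.00 are the best per k$.
Best packing: heat-pump rebates + community garden + open-data portal + wetland restoration — 52 k$, 476 total.
No other feasible combination exceeds 476.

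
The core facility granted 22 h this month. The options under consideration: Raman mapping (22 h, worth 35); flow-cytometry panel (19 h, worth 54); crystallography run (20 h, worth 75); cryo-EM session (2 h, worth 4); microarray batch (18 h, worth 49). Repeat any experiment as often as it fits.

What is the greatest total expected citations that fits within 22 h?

Ranking by ratio (expected citations/h): crystallography run 3.75, flow-cytometry panel 2.84, microarray batch 2.72.
Taking crystallography run + cryo-EM session: 22 h used, 79 in expected citations.

79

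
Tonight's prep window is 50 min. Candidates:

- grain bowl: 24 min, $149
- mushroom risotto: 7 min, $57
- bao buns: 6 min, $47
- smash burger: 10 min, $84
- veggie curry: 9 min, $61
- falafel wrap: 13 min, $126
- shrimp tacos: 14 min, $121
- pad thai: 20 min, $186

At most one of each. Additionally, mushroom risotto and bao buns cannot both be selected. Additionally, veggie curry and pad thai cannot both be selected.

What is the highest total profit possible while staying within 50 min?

453

By profit per min: falafel wrap 9.69, pad thai 9.30, shrimp tacos 8.64, smash burger 8.40 lead.
Taking the top-ratio dishes first gives falafel wrap + shrimp tacos + pad thai for 433 (47 min).
Replace shrimp tacos with mushroom risotto + smash burger: the trade gains 20 net, giving 453 at 50 min.
Runner-up bao buns + smash burger + falafel wrap + pad thai tops out at 443.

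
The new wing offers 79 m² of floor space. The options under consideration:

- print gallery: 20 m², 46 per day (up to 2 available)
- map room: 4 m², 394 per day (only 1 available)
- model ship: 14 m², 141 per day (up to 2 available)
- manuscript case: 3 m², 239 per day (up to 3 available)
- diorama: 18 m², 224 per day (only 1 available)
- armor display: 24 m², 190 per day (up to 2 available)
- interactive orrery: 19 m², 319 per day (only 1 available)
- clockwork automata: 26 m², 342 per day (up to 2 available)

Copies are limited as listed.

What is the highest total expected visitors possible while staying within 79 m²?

Density check — map room 98.50, manuscript case 79.67, interactive orrery 16.79, clockwork automata 13.15 are the best per m².
Map room + 3×manuscript case + diorama + interactive orrery + clockwork automata uses 76 of the 79 m² and totals 1996.
Nothing else within 79 m² beats 1996.

1996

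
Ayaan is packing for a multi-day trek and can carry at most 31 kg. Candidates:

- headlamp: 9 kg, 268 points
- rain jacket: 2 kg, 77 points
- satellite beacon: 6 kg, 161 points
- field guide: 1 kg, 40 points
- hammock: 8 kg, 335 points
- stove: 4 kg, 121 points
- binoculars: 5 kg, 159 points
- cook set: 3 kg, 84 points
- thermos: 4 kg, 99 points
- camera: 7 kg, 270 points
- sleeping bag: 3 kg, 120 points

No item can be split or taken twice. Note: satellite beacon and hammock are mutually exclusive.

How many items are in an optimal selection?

Best achievable utility is 1129.
For example field guide + hammock + stove + binoculars + cook set + camera + sleeping bag achieves it, using 31 kg.
Any selection reaching 1129 contains exactly 7 items.

7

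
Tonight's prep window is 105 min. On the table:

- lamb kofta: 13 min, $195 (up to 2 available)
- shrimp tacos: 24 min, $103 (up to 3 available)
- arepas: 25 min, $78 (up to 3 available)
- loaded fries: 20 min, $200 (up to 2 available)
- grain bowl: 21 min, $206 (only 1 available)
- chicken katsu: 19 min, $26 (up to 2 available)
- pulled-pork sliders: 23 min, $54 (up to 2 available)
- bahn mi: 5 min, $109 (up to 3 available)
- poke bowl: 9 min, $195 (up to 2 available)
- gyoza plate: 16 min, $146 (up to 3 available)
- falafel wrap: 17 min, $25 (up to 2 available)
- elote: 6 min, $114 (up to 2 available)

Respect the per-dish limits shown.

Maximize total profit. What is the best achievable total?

A density-first pass picks 2×lamb kofta + loaded fries + 3×bahn mi + 2×poke bowl + 2×elote — 1535 at 91 min.
Dropping loaded fries frees 20 min; slotting in 2×gyoza plate (32 min) lifts the total to 1627 at 103 min.
The spare 2 min is too small for any remaining dish, and no exchange beats 1627.

1627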